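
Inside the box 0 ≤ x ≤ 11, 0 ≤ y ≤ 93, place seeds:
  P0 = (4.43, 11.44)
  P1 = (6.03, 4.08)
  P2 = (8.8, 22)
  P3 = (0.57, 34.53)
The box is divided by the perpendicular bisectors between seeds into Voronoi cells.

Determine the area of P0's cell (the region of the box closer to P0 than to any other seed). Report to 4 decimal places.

1. box [0,11]×[0,93]: [(0, 0) (11, 0) (11, 93) (0, 93)]
2. ⊥bis P0·P1 via (5.23,7.76): [(0, 6.623) (11, 9.0143) (11, 93) (0, 93)]  |A|=936.9943
3. ⊥bis P0·P2 via (6.615,16.72): [(0, 19.4575) (0, 6.623) (11, 9.0143) (11, 14.9054)]  |A|=102.9899
4. ⊥bis P0·P3 via (2.5,22.985): [(0, 19.4575) (0, 6.623) (11, 9.0143) (11, 14.9054)]  |A|=102.9899
5. canonical 4-gon: [(0, 19.4575) (0, 6.623) (11, 9.0143) (11, 14.9054)]
6. shoelace: 102.9899

Area of P0's cell: 102.9899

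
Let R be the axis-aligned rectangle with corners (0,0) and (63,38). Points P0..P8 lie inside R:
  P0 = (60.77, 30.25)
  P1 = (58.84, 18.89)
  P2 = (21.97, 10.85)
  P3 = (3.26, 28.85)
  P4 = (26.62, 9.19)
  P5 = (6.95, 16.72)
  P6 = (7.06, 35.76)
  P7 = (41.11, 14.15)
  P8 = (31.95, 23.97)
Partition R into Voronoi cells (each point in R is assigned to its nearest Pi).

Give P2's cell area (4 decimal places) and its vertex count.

Area of P2's cell: 233.6327 (4 vertices)

1. box [0,63]×[0,38]: [(0, 0) (63, 0) (63, 38) (0, 38)]
2. ⊥bis P2·P0 via (41.37,20.55): [(0, 0) (51.645, 0) (32.645, 38) (0, 38)]  |A|=1601.51
3. ⊥bis P2·P1 via (40.405,14.87): [(0, 0) (43.6476, 0) (37.462, 28.3659) (32.645, 38) (0, 38)]  |A|=1488.0831
4. ⊥bis P2·P3 via (12.615,19.85): [(0, 6.7374) (0, 0) (43.6476, 0) (37.462, 28.3659) (32.645, 38) (30.0763, 38)]  |A|=1017.9524
5. ⊥bis P2·P4 via (24.295,10.02): [(0, 6.7374) (0, 0) (20.718, 0) (33.601, 36.088) (32.645, 38) (30.0763, 38)]  |A|=573.3318
6. ⊥bis P2·P5 via (14.46,13.785): [(19.7141, 27.2292) (9.0727, 0) (20.718, 0) (33.601, 36.088) (32.645, 38) (30.0763, 38)]  |A|=383.4003
7. ⊥bis P2·P6 via (14.515,23.305): [(19.2998, 26.169) (9.0727, 0) (20.718, 0) (32.984, 34.3597)]  |A|=337.2317
8. ⊥bis P2·P7 via (31.54,12.5): [(28.2587, 31.5314) (19.2998, 26.169) (9.0727, 0) (20.718, 0) (29.4688, 24.5129)]  |A|=318.9383
9. ⊥bis P2·P8 via (26.96,17.41): [(18.4165, 23.9088) (9.0727, 0) (20.718, 0) (26.9389, 17.4261)]  |A|=233.6327
10. canonical 4-gon: [(18.4165, 23.9088) (9.0727, 0) (20.718, 0) (26.9389, 17.4261)]
11. shoelace: 233.6327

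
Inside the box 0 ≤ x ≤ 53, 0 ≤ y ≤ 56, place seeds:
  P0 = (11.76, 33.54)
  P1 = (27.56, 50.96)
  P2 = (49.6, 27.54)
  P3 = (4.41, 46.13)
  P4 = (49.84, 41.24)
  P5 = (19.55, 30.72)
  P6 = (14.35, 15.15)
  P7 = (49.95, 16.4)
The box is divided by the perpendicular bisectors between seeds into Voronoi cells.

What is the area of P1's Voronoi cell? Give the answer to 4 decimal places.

1. box [0,53]×[0,56]: [(0, 0) (53, 0) (53, 56) (0, 56)]
2. ⊥bis P1·P0 via (19.66,42.25): [(53, 12.0105) (53, 56) (4.5002, 56)]  |A|=1066.7411
3. ⊥bis P1·P2 via (38.58,39.25): [(30.9177, 32.0392) (53, 52.8203) (53, 56) (4.5002, 56)]  |A|=616.1542
4. ⊥bis P1·P3 via (15.985,48.545): [(16.7472, 44.8919) (30.9177, 32.0392) (53, 52.8203) (53, 56) (14.4296, 56)]  |A|=561.006
5. ⊥bis P1·P4 via (38.7,46.1): [(16.7472, 44.8919) (30.9177, 32.0392) (33.7137, 34.6704) (43.019, 56) (14.4296, 56)]  |A|=423.8988
6. ⊥bis P1·P5 via (23.555,40.84): [(16.7472, 44.8919) (19.4029, 42.4832) (34.5133, 36.5033) (43.019, 56) (14.4296, 56)]  |A|=377.9112
7. ⊥bis P1·P6 via (20.955,33.055): [(16.7472, 44.8919) (19.4029, 42.4832) (34.5133, 36.5033) (43.019, 56) (14.4296, 56)]  |A|=377.9112
8. ⊥bis P1·P7 via (38.755,33.68): [(16.7472, 44.8919) (19.4029, 42.4832) (34.5133, 36.5033) (43.019, 56) (14.4296, 56)]  |A|=377.9112
9. canonical 5-gon: [(16.7472, 44.8919) (19.4029, 42.4832) (34.5133, 36.5033) (43.019, 56) (14.4296, 56)]
10. shoelace: 377.9112

Area of P1's cell: 377.9112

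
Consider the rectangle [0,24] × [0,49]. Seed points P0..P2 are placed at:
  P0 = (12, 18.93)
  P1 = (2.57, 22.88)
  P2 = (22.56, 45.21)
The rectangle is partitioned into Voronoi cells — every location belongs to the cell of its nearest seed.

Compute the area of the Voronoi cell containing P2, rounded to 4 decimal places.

Area of P2's cell: 315.4366

1. box [0,24]×[0,49]: [(0, 0) (24, 0) (24, 49) (0, 49)]
2. ⊥bis P2·P0 via (17.28,32.07): [(0, 39.0136) (24, 29.3697) (24, 49) (0, 49)]  |A|=355.4005
3. ⊥bis P2·P1 via (12.565,34.045): [(0, 45.2933) (12.7279, 33.8991) (24, 29.3697) (24, 49) (0, 49)]  |A|=315.4366
4. canonical 5-gon: [(0, 45.2933) (12.7279, 33.8991) (24, 29.3697) (24, 49) (0, 49)]
5. shoelace: 315.4366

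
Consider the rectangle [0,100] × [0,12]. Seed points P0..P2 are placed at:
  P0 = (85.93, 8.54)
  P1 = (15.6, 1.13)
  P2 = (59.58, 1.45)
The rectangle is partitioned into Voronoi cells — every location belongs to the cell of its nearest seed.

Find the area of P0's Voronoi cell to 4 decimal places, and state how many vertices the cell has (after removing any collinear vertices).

1. box [0,100]×[0,12]: [(0, 0) (100, 0) (100, 12) (0, 12)]
2. ⊥bis P0·P1 via (50.765,4.835): [(51.2744, 0) (100, 0) (100, 12) (50.0101, 12)]  |A|=592.2929
3. ⊥bis P0·P2 via (72.755,4.995): [(74.099, 0) (100, 0) (100, 12) (70.8702, 12)]  |A|=330.185
4. canonical 4-gon: [(74.099, 0) (100, 0) (100, 12) (70.8702, 12)]
5. shoelace: 330.185

Area of P0's cell: 330.1850 (4 vertices)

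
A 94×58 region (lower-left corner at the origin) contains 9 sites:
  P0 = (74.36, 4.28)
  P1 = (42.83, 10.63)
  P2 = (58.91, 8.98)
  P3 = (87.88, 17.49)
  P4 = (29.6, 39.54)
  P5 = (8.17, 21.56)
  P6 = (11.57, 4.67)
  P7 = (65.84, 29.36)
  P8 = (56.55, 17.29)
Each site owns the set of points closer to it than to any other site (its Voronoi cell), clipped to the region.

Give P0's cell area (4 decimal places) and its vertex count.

Area of P0's cell: 278.6491 (5 vertices)

1. box [0,94]×[0,58]: [(0, 0) (94, 0) (94, 58) (0, 58)]
2. ⊥bis P0·P1 via (58.595,7.455): [(57.0936, 0) (94, 0) (94, 58) (68.7745, 58)]  |A|=1801.8242
3. ⊥bis P0·P2 via (66.635,6.63): [(64.6181, 0) (94, 0) (94, 58) (82.2621, 58)]  |A|=1192.4734
4. ⊥bis P0·P3 via (81.12,10.885): [(71.0612, 21.1799) (64.6181, 0) (91.7554, 0)]  |A|=287.3824
5. ⊥bis P0·P4 via (51.98,21.91): [(71.0612, 21.1799) (64.6181, 0) (91.7554, 0)]  |A|=287.3824
6. ⊥bis P0·P5 via (41.265,12.92): [(71.0612, 21.1799) (64.6181, 0) (91.7554, 0)]  |A|=287.3824
7. ⊥bis P0·P6 via (42.965,4.475): [(71.0612, 21.1799) (64.6181, 0) (91.7554, 0)]  |A|=287.3824
8. ⊥bis P0·P7 via (70.1,16.82): [(74.02, 18.1517) (69.6928, 16.6817) (64.6181, 0) (91.7554, 0)]  |A|=278.6559
9. ⊥bis P0·P8 via (65.455,10.785): [(74.02, 18.1517) (69.7854, 16.7131) (69.6431, 16.5183) (64.6181, 0) (91.7554, 0)]  |A|=278.6491
10. canonical 5-gon: [(74.02, 18.1517) (69.7854, 16.7131) (69.6431, 16.5183) (64.6181, 0) (91.7554, 0)]
11. shoelace: 278.6491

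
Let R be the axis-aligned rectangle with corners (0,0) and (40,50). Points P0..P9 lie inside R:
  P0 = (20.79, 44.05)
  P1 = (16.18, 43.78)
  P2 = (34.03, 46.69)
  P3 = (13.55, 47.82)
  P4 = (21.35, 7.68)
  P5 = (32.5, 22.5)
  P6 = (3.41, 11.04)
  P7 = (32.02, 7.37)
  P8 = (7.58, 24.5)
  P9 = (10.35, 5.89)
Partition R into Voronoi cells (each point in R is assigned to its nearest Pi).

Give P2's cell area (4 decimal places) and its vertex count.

1. box [0,40]×[0,50]: [(0, 0) (40, 0) (40, 50) (0, 50)]
2. ⊥bis P2·P0 via (27.41,45.37): [(36.4566, 0) (40, 0) (40, 50) (26.4868, 50)]  |A|=426.4154
3. ⊥bis P2·P1 via (25.105,45.235): [(36.4566, 0) (40, 0) (40, 50) (26.4868, 50)]  |A|=426.4154
4. ⊥bis P2·P3 via (23.79,47.255): [(36.4566, 0) (40, 0) (40, 50) (26.4868, 50)]  |A|=426.4154
5. ⊥bis P2·P4 via (27.69,27.185): [(31.2679, 26.022) (40, 23.1837) (40, 50) (26.4868, 50)]  |A|=279.0909
6. ⊥bis P2·P5 via (33.265,34.595): [(29.5111, 34.8324) (40, 34.169) (40, 50) (26.4868, 50)]  |A|=185.5057
7. ⊥bis P2·P6 via (18.72,28.865): [(29.5111, 34.8324) (40, 34.169) (40, 50) (26.4868, 50)]  |A|=185.5057
8. ⊥bis P2·P7 via (33.025,27.03): [(29.5111, 34.8324) (40, 34.169) (40, 50) (26.4868, 50)]  |A|=185.5057
9. ⊥bis P2·P8 via (20.805,35.595): [(29.5111, 34.8324) (40, 34.169) (40, 50) (26.4868, 50)]  |A|=185.5057
10. ⊥bis P2·P9 via (22.19,26.29): [(29.5111, 34.8324) (40, 34.169) (40, 50) (26.4868, 50)]  |A|=185.5057
11. canonical 4-gon: [(29.5111, 34.8324) (40, 34.169) (40, 50) (26.4868, 50)]
12. shoelace: 185.5057

Area of P2's cell: 185.5057 (4 vertices)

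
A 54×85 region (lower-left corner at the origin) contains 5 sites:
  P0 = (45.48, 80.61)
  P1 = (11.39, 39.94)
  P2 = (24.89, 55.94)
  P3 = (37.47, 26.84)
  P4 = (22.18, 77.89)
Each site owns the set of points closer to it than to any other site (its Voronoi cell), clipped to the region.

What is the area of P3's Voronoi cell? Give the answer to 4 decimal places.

Area of P3's cell: 1598.3352

1. box [0,54]×[0,85]: [(0, 0) (54, 0) (54, 85) (0, 85)]
2. ⊥bis P3·P0 via (41.475,53.725): [(0, 59.9034) (0, 0) (54, 0) (54, 51.8592)]  |A|=3017.5907
3. ⊥bis P3·P1 via (24.43,33.39): [(35.1198, 54.6717) (7.6582, 0) (54, 0) (54, 51.8592)]  |A|=1756.3487
4. ⊥bis P3·P2 via (31.18,41.39): [(27.6907, 39.8816) (7.6582, 0) (54, 0) (54, 51.2551)]  |A|=1598.3352
5. ⊥bis P3·P4 via (29.825,52.365): [(27.6907, 39.8816) (7.6582, 0) (54, 0) (54, 51.2551)]  |A|=1598.3352
6. canonical 4-gon: [(27.6907, 39.8816) (7.6582, 0) (54, 0) (54, 51.2551)]
7. shoelace: 1598.3352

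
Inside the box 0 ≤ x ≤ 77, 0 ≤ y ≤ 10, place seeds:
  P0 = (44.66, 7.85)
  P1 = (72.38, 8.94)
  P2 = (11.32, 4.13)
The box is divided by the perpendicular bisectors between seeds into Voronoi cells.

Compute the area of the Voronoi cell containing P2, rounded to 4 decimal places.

1. box [0,77]×[0,10]: [(0, 0) (77, 0) (77, 10) (0, 10)]
2. ⊥bis P2·P0 via (27.99,5.99): [(0, 0) (28.6584, 0) (27.5426, 10) (0, 10)]  |A|=281.0046
3. ⊥bis P2·P1 via (41.85,6.535): [(0, 0) (28.6584, 0) (27.5426, 10) (0, 10)]  |A|=281.0046
4. canonical 4-gon: [(0, 0) (28.6584, 0) (27.5426, 10) (0, 10)]
5. shoelace: 281.0046

Area of P2's cell: 281.0046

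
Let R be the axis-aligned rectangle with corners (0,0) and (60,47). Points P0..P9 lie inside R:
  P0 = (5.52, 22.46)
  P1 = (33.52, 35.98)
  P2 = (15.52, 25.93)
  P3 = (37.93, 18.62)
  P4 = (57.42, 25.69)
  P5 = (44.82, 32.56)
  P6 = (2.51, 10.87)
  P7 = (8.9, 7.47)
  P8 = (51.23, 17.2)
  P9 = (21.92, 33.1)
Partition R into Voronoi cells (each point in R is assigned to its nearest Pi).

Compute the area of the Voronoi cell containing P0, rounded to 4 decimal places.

1. box [0,60]×[0,47]: [(0, 0) (60, 0) (60, 47) (0, 47)]
2. ⊥bis P0·P1 via (19.52,29.22): [(0, 0) (33.6291, 0) (10.9348, 47) (0, 47)]  |A|=1047.2513
3. ⊥bis P0·P2 via (10.52,24.195): [(0, 0) (18.9157, 0) (2.6067, 47) (0, 47)]  |A|=505.7748
4. ⊥bis P0·P3 via (21.725,20.54): [(0, 0) (18.9157, 0) (2.6067, 47) (0, 47)]  |A|=505.7748
5. ⊥bis P0·P4 via (31.47,24.075): [(0, 0) (18.9157, 0) (2.6067, 47) (0, 47)]  |A|=505.7748
6. ⊥bis P0·P5 via (25.17,27.51): [(0, 0) (18.9157, 0) (2.6067, 47) (0, 47)]  |A|=505.7748
7. ⊥bis P0·P6 via (4.015,16.665): [(0, 17.7077) (14.036, 14.0625) (2.6067, 47) (0, 47)]  |A|=248.5015
8. ⊥bis P0·P7 via (7.21,14.965): [(0, 17.7077) (9.0036, 15.3694) (13.2502, 16.327) (2.6067, 47) (0, 47)]  |A|=243.3171
9. ⊥bis P0·P8 via (28.375,19.83): [(0, 17.7077) (9.0036, 15.3694) (13.2502, 16.327) (2.6067, 47) (0, 47)]  |A|=243.3171
10. ⊥bis P0·P9 via (13.72,27.78): [(0, 17.7077) (9.0036, 15.3694) (13.2502, 16.327) (4.1661, 42.5059) (1.2504, 47) (0, 47)]  |A|=240.2696
11. canonical 6-gon: [(0, 17.7077) (9.0036, 15.3694) (13.2502, 16.327) (4.1661, 42.5059) (1.2504, 47) (0, 47)]
12. shoelace: 240.2696

Area of P0's cell: 240.2696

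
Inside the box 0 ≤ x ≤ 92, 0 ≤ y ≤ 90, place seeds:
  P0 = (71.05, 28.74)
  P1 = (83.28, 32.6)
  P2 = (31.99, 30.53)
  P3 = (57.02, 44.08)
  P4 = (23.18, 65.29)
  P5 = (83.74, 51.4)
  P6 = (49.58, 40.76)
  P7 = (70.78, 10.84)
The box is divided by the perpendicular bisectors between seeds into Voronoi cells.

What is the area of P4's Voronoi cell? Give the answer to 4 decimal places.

Area of P4's cell: 2125.5674

1. box [0,92]×[0,90]: [(0, 0) (92, 0) (92, 90) (0, 90)]
2. ⊥bis P4·P0 via (47.115,47.015): [(0, 0) (11.2178, 0) (79.9352, 90) (0, 90)]  |A|=4101.8845
3. ⊥bis P4·P1 via (53.23,48.945): [(0, 0) (11.2178, 0) (64.7263, 70.0807) (75.5609, 90) (0, 90)]  |A|=4058.3185
4. ⊥bis P4·P2 via (27.585,47.91): [(0, 40.9185) (52.6486, 54.2624) (64.7263, 70.0807) (75.5609, 90) (0, 90)]  |A|=2676.8142
5. ⊥bis P4·P3 via (40.1,54.685): [(0, 40.9185) (37.4152, 50.4015) (62.2345, 90) (0, 90)]  |A|=2150.3935
6. ⊥bis P4·P5 via (53.46,58.345): [(0, 40.9185) (37.4152, 50.4015) (59.8465, 86.1901) (60.7204, 90) (0, 90)]  |A|=2147.5092
7. ⊥bis P4·P6 via (36.38,53.025): [(0, 40.9185) (32.8725, 49.2501) (44.6135, 61.8862) (59.8465, 86.1901) (60.7204, 90) (0, 90)]  |A|=2125.5674
8. ⊥bis P4·P7 via (46.98,38.065): [(0, 40.9185) (32.8725, 49.2501) (44.6135, 61.8862) (59.8465, 86.1901) (60.7204, 90) (0, 90)]  |A|=2125.5674
9. canonical 6-gon: [(0, 40.9185) (32.8725, 49.2501) (44.6135, 61.8862) (59.8465, 86.1901) (60.7204, 90) (0, 90)]
10. shoelace: 2125.5674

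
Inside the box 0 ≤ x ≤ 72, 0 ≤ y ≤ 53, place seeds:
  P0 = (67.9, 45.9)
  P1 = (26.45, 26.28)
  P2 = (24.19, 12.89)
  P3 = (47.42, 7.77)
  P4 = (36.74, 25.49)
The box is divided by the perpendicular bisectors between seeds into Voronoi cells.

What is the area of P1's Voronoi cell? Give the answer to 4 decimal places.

1. box [0,72]×[0,53]: [(0, 0) (72, 0) (72, 53) (0, 53)]
2. ⊥bis P1·P0 via (47.175,36.09): [(0, 0) (64.2579, 0) (39.1708, 53) (0, 53)]  |A|=2740.8602
3. ⊥bis P1·P2 via (25.32,19.585): [(0, 23.8586) (57.5635, 14.1429) (39.1708, 53) (0, 53)]  |A|=1599.7736
4. ⊥bis P1·P3 via (36.935,17.025): [(0, 23.8586) (37.3956, 17.5468) (49.4748, 31.2314) (39.1708, 53) (0, 53)]  |A|=1441.2213
5. ⊥bis P1·P4 via (31.595,25.885): [(0, 23.8586) (31.0372, 18.62) (33.6767, 53) (0, 53)]  |A|=1031.137
6. canonical 4-gon: [(0, 23.8586) (31.0372, 18.62) (33.6767, 53) (0, 53)]
7. shoelace: 1031.137

Area of P1's cell: 1031.1370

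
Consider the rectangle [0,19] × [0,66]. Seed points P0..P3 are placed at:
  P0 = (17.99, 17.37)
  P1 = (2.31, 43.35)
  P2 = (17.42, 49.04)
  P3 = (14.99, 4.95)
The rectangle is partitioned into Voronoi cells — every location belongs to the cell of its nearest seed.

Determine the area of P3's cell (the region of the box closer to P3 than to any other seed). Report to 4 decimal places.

1. box [0,19]×[0,66]: [(0, 0) (19, 0) (19, 66) (0, 66)]
2. ⊥bis P3·P0 via (16.49,11.16): [(0, 15.1431) (0, 0) (19, 0) (19, 10.5537)]  |A|=244.1197
3. ⊥bis P3·P1 via (8.65,24.15): [(0, 15.1431) (0, 0) (19, 0) (19, 10.5537)]  |A|=244.1197
4. ⊥bis P3·P2 via (16.205,26.995): [(0, 15.1431) (0, 0) (19, 0) (19, 10.5537)]  |A|=244.1197
5. canonical 4-gon: [(0, 15.1431) (0, 0) (19, 0) (19, 10.5537)]
6. shoelace: 244.1197

Area of P3's cell: 244.1197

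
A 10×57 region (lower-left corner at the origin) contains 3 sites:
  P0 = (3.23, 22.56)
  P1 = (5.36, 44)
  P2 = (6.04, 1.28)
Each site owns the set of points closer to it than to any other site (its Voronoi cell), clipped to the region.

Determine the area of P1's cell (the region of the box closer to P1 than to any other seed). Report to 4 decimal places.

1. box [0,10]×[0,57]: [(0, 0) (10, 0) (10, 57) (0, 57)]
2. ⊥bis P1·P0 via (4.295,33.28): [(0, 33.7067) (10, 32.7132) (10, 57) (0, 57)]  |A|=237.9004
3. ⊥bis P1·P2 via (5.7,22.64): [(0, 33.7067) (10, 32.7132) (10, 57) (0, 57)]  |A|=237.9004
4. canonical 4-gon: [(0, 33.7067) (10, 32.7132) (10, 57) (0, 57)]
5. shoelace: 237.9004

Area of P1's cell: 237.9004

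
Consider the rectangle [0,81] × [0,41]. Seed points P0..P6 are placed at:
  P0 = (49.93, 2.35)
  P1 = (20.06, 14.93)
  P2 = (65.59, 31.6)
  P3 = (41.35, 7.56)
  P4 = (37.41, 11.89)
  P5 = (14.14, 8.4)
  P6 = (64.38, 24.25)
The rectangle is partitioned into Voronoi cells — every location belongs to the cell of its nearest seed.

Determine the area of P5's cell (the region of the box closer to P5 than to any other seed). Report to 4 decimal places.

1. box [0,81]×[0,41]: [(0, 0) (81, 0) (81, 41) (0, 41)]
2. ⊥bis P5·P0 via (32.035,5.375): [(0, 0) (31.1264, 0) (38.0571, 41) (0, 41)]  |A|=1418.2619
3. ⊥bis P5·P1 via (17.1,11.665): [(0, 27.1676) (0, 0) (29.967, 0)]  |A|=407.0653
4. ⊥bis P5·P2 via (39.865,20): [(0, 27.1676) (0, 0) (29.967, 0)]  |A|=407.0653
5. ⊥bis P5·P3 via (27.745,7.98): [(27.5658, 2.1768) (0, 27.1676) (0, 0) (27.4986, 0)]  |A|=404.3788
6. ⊥bis P5·P4 via (25.775,10.145): [(26.8763, 2.802) (0, 27.1676) (0, 0) (27.2965, 0)]  |A|=403.3241
7. ⊥bis P5·P6 via (39.26,16.325): [(26.8763, 2.802) (0, 27.1676) (0, 0) (27.2965, 0)]  |A|=403.3241
8. canonical 4-gon: [(26.8763, 2.802) (0, 27.1676) (0, 0) (27.2965, 0)]
9. shoelace: 403.3241

Area of P5's cell: 403.3241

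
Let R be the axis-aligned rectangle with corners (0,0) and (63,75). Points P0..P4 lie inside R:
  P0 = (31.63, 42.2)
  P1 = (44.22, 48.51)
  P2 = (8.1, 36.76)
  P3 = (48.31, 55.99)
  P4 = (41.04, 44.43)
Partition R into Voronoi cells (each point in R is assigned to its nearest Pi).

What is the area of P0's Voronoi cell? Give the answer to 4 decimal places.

Area of P0's cell: 1210.2125

1. box [0,63]×[0,75]: [(0, 0) (63, 0) (63, 75) (0, 75)]
2. ⊥bis P0·P1 via (37.925,45.355): [(0, 0) (60.6565, 0) (23.0672, 75) (0, 75)]  |A|=3139.6394
3. ⊥bis P0·P2 via (19.865,39.48): [(28.9925, 0) (60.6565, 0) (23.0672, 75) (11.653, 75)]  |A|=1615.4321
4. ⊥bis P0·P3 via (39.97,49.095): [(28.9925, 0) (60.6565, 0) (30.0164, 61.1346) (18.5533, 75) (11.653, 75)]  |A|=1584.1389
5. ⊥bis P0·P4 via (36.335,43.315): [(28.9925, 0) (46.5999, 0) (33.9918, 53.2027) (30.0164, 61.1346) (18.5533, 75) (11.653, 75)]  |A|=1210.2125
6. canonical 6-gon: [(28.9925, 0) (46.5999, 0) (33.9918, 53.2027) (30.0164, 61.1346) (18.5533, 75) (11.653, 75)]
7. shoelace: 1210.2125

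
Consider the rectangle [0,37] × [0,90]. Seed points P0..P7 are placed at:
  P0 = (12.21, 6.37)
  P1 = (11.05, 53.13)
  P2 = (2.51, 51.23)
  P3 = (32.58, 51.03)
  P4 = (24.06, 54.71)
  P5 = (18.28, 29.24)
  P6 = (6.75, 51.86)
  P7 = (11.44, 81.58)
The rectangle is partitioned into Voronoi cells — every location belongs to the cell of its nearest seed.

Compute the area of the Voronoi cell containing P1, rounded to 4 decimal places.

1. box [0,37]×[0,90]: [(0, 0) (37, 0) (37, 90) (0, 90)]
2. ⊥bis P1·P0 via (11.63,29.75): [(0, 29.4615) (37, 30.3794) (37, 90) (0, 90)]  |A|=2222.9442
3. ⊥bis P1·P2 via (6.78,52.18): [(0, 82.6543) (11.7695, 29.7535) (37, 30.3794) (37, 90) (0, 90)]  |A|=1909.9174
4. ⊥bis P1·P3 via (21.815,52.08): [(0, 82.6543) (11.7695, 29.7535) (19.6564, 29.9491) (25.5137, 90) (0, 90)]  |A|=1048.0163
5. ⊥bis P1·P4 via (17.555,53.92): [(0, 82.6543) (11.7695, 29.7535) (19.6564, 29.9491) (20.0171, 33.6469) (13.1733, 90) (0, 90)]  |A|=700.3067
6. ⊥bis P1·P5 via (14.665,41.185): [(0, 82.6543) (9.5693, 39.6429) (18.9443, 42.4801) (13.1733, 90) (0, 90)]  |A|=597.7676
7. ⊥bis P1·P6 via (8.9,52.495): [(0, 82.6543) (0.023, 82.5511) (12.4393, 40.5114) (18.9443, 42.4801) (13.1733, 90) (0, 90)]  |A|=532.0476
8. ⊥bis P1·P7 via (11.245,67.355): [(4.4837, 67.4477) (12.4393, 40.5114) (18.9443, 42.4801) (15.9312, 67.2908)]  |A|=237.2139
9. canonical 4-gon: [(4.4837, 67.4477) (12.4393, 40.5114) (18.9443, 42.4801) (15.9312, 67.2908)]
10. shoelace: 237.2139

Area of P1's cell: 237.2139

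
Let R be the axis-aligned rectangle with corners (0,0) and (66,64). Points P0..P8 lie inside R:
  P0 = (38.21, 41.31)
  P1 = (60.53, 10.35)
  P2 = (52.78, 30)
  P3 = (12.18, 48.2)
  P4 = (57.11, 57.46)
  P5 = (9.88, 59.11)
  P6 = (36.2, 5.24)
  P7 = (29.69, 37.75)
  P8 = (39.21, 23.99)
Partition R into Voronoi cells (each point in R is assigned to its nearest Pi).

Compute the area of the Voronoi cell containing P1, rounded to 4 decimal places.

Area of P1's cell: 355.1082

1. box [0,66]×[0,64]: [(0, 0) (66, 0) (66, 64) (0, 64)]
2. ⊥bis P1·P0 via (49.37,25.83): [(13.5413, 0) (66, 0) (66, 37.8191)]  |A|=991.9698
3. ⊥bis P1·P2 via (56.655,20.175): [(23.2521, 7.0008) (13.5413, 0) (66, 0) (66, 23.8607)]  |A|=693.6243
4. ⊥bis P1·P3 via (36.355,29.275): [(23.2521, 7.0008) (13.5413, 0) (66, 0) (66, 23.8607)]  |A|=693.6243
5. ⊥bis P1·P4 via (58.82,33.905): [(23.2521, 7.0008) (13.5413, 0) (66, 0) (66, 23.8607)]  |A|=693.6243
6. ⊥bis P1·P5 via (35.205,34.73): [(23.2521, 7.0008) (13.5413, 0) (66, 0) (66, 23.8607)]  |A|=693.6243
7. ⊥bis P1·P6 via (48.365,7.795): [(46.5979, 16.2085) (50.0022, 0) (66, 0) (66, 23.8607)]  |A|=361.1235
8. ⊥bis P1·P7 via (45.11,24.05): [(46.5979, 16.2085) (50.0022, 0) (66, 0) (66, 23.8607)]  |A|=361.1235
9. ⊥bis P1·P8 via (49.87,17.17): [(50.1515, 17.61) (47.2546, 13.082) (50.0022, 0) (66, 0) (66, 23.8607)]  |A|=355.1082
10. canonical 5-gon: [(50.1515, 17.61) (47.2546, 13.082) (50.0022, 0) (66, 0) (66, 23.8607)]
11. shoelace: 355.1082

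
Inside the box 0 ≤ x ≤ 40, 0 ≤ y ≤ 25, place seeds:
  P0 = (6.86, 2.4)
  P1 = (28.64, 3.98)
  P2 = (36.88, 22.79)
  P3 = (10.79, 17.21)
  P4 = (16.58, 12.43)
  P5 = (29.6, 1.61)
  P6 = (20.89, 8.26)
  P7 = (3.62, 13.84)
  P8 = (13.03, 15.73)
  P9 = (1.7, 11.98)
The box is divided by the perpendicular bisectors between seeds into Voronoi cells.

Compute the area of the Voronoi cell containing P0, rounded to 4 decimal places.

Area of P0's cell: 108.2407

1. box [0,40]×[0,25]: [(0, 0) (40, 0) (40, 25) (0, 25)]
2. ⊥bis P0·P1 via (17.75,3.19): [(0, 0) (17.9814, 0) (16.1678, 25) (0, 25)]  |A|=426.8655
3. ⊥bis P0·P2 via (21.87,12.595): [(0, 0) (17.9814, 0) (16.4935, 20.5108) (13.4444, 25) (0, 25)]  |A|=420.7524
4. ⊥bis P0·P3 via (8.825,9.805): [(0, 12.1468) (0, 0) (17.9814, 0) (17.4359, 7.52)]  |A|=173.5054
5. ⊥bis P0·P4 via (11.72,7.415): [(9.4155, 9.6483) (0, 12.1468) (0, 0) (17.9814, 0) (17.8763, 1.449)]  |A|=149.6279
6. ⊥bis P0·P5 via (18.23,2.005): [(9.4155, 9.6483) (0, 12.1468) (0, 0) (17.9814, 0) (17.8763, 1.449)]  |A|=149.6279
7. ⊥bis P0·P6 via (13.875,5.33): [(13.8774, 5.3243) (9.4155, 9.6483) (0, 12.1468) (0, 0) (16.1012, 0)]  |A|=141.9291
8. ⊥bis P0·P7 via (5.24,8.12): [(13.8774, 5.3243) (9.6916, 9.3808) (0, 6.6359) (0, 0) (16.1012, 0)]  |A|=114.3099
9. ⊥bis P0·P8 via (9.945,9.065): [(13.8774, 5.3243) (10.0836, 9.0009) (9.4256, 9.3054) (0, 6.6359) (0, 0) (16.1012, 0)]  |A|=114.2446
10. ⊥bis P0·P9 via (4.28,7.19): [(13.8774, 5.3243) (10.0836, 9.0009) (9.4256, 9.3054) (6.8567, 8.5779) (0, 4.8847) (0, 0) (16.1012, 0)]  |A|=108.2407
11. canonical 7-gon: [(13.8774, 5.3243) (10.0836, 9.0009) (9.4256, 9.3054) (6.8567, 8.5779) (0, 4.8847) (0, 0) (16.1012, 0)]
12. shoelace: 108.2407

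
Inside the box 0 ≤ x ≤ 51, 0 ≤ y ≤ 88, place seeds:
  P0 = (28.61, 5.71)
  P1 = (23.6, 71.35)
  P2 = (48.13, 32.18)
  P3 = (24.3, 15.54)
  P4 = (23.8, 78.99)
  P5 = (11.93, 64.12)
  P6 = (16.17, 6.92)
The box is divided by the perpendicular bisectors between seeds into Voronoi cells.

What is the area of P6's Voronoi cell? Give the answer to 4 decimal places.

1. box [0,51]×[0,88]: [(0, 0) (51, 0) (51, 88) (0, 88)]
2. ⊥bis P6·P0 via (22.39,6.315): [(0, 0) (21.7758, 0) (30.3352, 88) (0, 88)]  |A|=2292.8842
3. ⊥bis P6·P1 via (19.885,39.135): [(0, 41.4281) (0, 0) (21.7758, 0) (25.5191, 38.4853)]  |A|=947.6273
4. ⊥bis P6·P2 via (32.15,19.55): [(16.3484, 39.5428) (0, 41.4281) (0, 0) (21.7758, 0) (24.6058, 29.0953)]  |A|=904.0879
5. ⊥bis P6·P3 via (20.235,11.23): [(0, 30.3148) (0, 0) (21.7758, 0) (22.6468, 8.9553)]  |A|=440.7703
6. ⊥bis P6·P4 via (19.985,42.955): [(0, 30.3148) (0, 0) (21.7758, 0) (22.6468, 8.9553)]  |A|=440.7703
7. ⊥bis P6·P5 via (14.05,35.52): [(0, 30.3148) (0, 0) (21.7758, 0) (22.6468, 8.9553)]  |A|=440.7703
8. canonical 4-gon: [(0, 30.3148) (0, 0) (21.7758, 0) (22.6468, 8.9553)]
9. shoelace: 440.7703

Area of P6's cell: 440.7703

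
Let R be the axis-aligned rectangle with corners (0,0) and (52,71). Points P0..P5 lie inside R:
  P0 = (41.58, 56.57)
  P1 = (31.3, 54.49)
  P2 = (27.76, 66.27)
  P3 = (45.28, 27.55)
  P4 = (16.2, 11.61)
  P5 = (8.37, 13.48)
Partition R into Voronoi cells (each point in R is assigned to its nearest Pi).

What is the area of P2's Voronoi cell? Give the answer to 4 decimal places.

1. box [0,52]×[0,71]: [(0, 0) (52, 0) (52, 71) (0, 71)]
2. ⊥bis P2·P0 via (34.67,61.42): [(0, 12.0242) (41.394, 71) (0, 71)]  |A|=1220.6231
3. ⊥bis P2·P1 via (29.53,60.38): [(0, 51.506) (35.1189, 62.0595) (41.394, 71) (0, 71)]  |A|=527.3458
4. ⊥bis P2·P3 via (36.52,46.91): [(0, 51.506) (35.1189, 62.0595) (41.394, 71) (0, 71)]  |A|=527.3458
5. ⊥bis P2·P4 via (21.98,38.94): [(0, 51.506) (35.1189, 62.0595) (41.394, 71) (0, 71)]  |A|=527.3458
6. ⊥bis P2·P5 via (18.065,39.875): [(0, 51.506) (35.1189, 62.0595) (41.394, 71) (0, 71)]  |A|=527.3458
7. canonical 4-gon: [(0, 51.506) (35.1189, 62.0595) (41.394, 71) (0, 71)]
8. shoelace: 527.3458

Area of P2's cell: 527.3458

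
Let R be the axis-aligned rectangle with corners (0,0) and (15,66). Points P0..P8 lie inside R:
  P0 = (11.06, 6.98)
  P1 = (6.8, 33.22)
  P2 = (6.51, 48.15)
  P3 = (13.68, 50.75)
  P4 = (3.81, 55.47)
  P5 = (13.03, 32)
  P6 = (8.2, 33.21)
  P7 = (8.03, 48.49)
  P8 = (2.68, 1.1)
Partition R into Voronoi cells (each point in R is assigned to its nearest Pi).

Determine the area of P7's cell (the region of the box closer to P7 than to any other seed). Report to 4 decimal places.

Area of P7's cell: 52.6640

1. box [0,15]×[0,66]: [(0, 0) (15, 0) (15, 66) (0, 66)]
2. ⊥bis P7·P0 via (9.545,27.735): [(0, 27.0383) (15, 28.1332) (15, 66) (0, 66)]  |A|=576.2141
3. ⊥bis P7·P1 via (7.415,40.855): [(0, 41.4523) (15, 40.244) (15, 66) (0, 66)]  |A|=377.2777
4. ⊥bis P7·P2 via (7.27,48.32): [(8.9678, 40.7299) (15, 40.244) (15, 66) (3.3153, 66)]  |A|=225.3199
5. ⊥bis P7·P3 via (10.855,49.62): [(8.9678, 40.7299) (14.5923, 40.2769) (4.303, 66) (3.3153, 66)]  |A|=82.4888
6. ⊥bis P7·P4 via (5.92,51.98): [(6.388, 52.263) (8.9678, 40.7299) (14.5923, 40.2769) (9.1338, 53.923)]  |A|=55.1145
7. ⊥bis P7·P5 via (10.53,40.245): [(6.388, 52.263) (8.9678, 40.7299) (11.4657, 40.5287) (14.1642, 41.3469) (9.1338, 53.923)]  |A|=53.4956
8. ⊥bis P7·P6 via (8.115,40.85): [(6.388, 52.263) (8.9389, 40.8592) (12.6933, 40.9009) (14.1642, 41.3469) (9.1338, 53.923)]  |A|=52.664
9. ⊥bis P7·P8 via (5.355,24.795): [(6.388, 52.263) (8.9389, 40.8592) (12.6933, 40.9009) (14.1642, 41.3469) (9.1338, 53.923)]  |A|=52.664
10. canonical 5-gon: [(6.388, 52.263) (8.9389, 40.8592) (12.6933, 40.9009) (14.1642, 41.3469) (9.1338, 53.923)]
11. shoelace: 52.664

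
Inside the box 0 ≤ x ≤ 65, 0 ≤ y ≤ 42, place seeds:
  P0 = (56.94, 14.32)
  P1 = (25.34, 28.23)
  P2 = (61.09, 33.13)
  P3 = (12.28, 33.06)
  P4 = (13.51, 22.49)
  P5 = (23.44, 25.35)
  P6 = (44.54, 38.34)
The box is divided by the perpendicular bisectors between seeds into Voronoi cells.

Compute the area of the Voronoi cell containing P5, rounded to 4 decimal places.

1. box [0,65]×[0,42]: [(0, 0) (65, 0) (65, 42) (0, 42)]
2. ⊥bis P5·P0 via (40.19,19.835): [(0, 0) (33.6593, 0) (47.4879, 42) (0, 42)]  |A|=1704.0904
3. ⊥bis P5·P1 via (24.39,26.79): [(0, 0) (33.6593, 0) (39.2517, 16.9854) (1.3348, 42) (0, 42)]  |A|=1126.8395
4. ⊥bis P5·P2 via (42.265,29.24): [(0, 0) (33.6593, 0) (39.2517, 16.9854) (1.3348, 42) (0, 42)]  |A|=1126.8395
5. ⊥bis P5·P3 via (17.86,29.205): [(0, 3.3532) (0, 0) (33.6593, 0) (39.2517, 16.9854) (18.7583, 30.5053)]  |A|=756.6925
6. ⊥bis P5·P4 via (18.475,23.92): [(17.2198, 28.2783) (25.3643, 0) (33.6593, 0) (39.2517, 16.9854) (18.7583, 30.5053)]  |A|=369.1923
7. ⊥bis P5·P6 via (33.99,31.845): [(17.2198, 28.2783) (25.3643, 0) (33.6593, 0) (39.2517, 16.9854) (18.7583, 30.5053)]  |A|=369.1923
8. canonical 5-gon: [(17.2198, 28.2783) (25.3643, 0) (33.6593, 0) (39.2517, 16.9854) (18.7583, 30.5053)]
9. shoelace: 369.1923

Area of P5's cell: 369.1923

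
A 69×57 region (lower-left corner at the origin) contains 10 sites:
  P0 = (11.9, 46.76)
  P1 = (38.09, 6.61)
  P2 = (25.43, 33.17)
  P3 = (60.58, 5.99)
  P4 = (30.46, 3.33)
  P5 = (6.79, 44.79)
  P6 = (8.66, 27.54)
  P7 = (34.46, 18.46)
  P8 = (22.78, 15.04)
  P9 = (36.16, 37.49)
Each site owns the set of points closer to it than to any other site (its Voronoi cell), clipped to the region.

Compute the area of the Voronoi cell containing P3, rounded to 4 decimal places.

Area of P3's cell: 575.4673

1. box [0,69]×[0,57]: [(0, 0) (69, 0) (69, 57) (0, 57)]
2. ⊥bis P3·P0 via (36.24,26.375): [(14.1507, 0) (69, 0) (69, 57) (61.8888, 57)]  |A|=1765.8766
3. ⊥bis P3·P1 via (49.335,6.3): [(50.353, 43.2261) (49.1613, 0) (69, 0) (69, 57) (61.8888, 57)]  |A|=1009.1895
4. ⊥bis P3·P2 via (43.005,19.58): [(49.9487, 28.5597) (49.1613, 0) (69, 0) (69, 53.1975)]  |A|=790.036
5. ⊥bis P3·P4 via (45.52,4.66): [(49.9487, 28.5597) (49.1613, 0) (69, 0) (69, 53.1975)]  |A|=790.036
6. ⊥bis P3·P5 via (33.685,25.39): [(49.9487, 28.5597) (49.1613, 0) (69, 0) (69, 53.1975)]  |A|=790.036
7. ⊥bis P3·P6 via (34.62,16.765): [(49.9487, 28.5597) (49.1613, 0) (69, 0) (69, 53.1975)]  |A|=790.036
8. ⊥bis P3·P7 via (47.52,12.225): [(63.9837, 46.7103) (49.6196, 16.6228) (49.1613, 0) (69, 0) (69, 53.1975)]  |A|=709.255
9. ⊥bis P3·P8 via (41.68,10.515): [(63.9837, 46.7103) (49.6196, 16.6228) (49.1613, 0) (69, 0) (69, 53.1975)]  |A|=709.255
10. ⊥bis P3·P9 via (48.37,21.74): [(54.2322, 26.2846) (49.6196, 16.6228) (49.1613, 0) (69, 0) (69, 37.7332)]  |A|=575.4673
11. canonical 5-gon: [(54.2322, 26.2846) (49.6196, 16.6228) (49.1613, 0) (69, 0) (69, 37.7332)]
12. shoelace: 575.4673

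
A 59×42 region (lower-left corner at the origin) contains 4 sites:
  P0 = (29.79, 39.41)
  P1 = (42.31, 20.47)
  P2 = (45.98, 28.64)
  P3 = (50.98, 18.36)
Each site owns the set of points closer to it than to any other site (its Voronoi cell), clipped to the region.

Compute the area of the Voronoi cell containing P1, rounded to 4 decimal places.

1. box [0,59]×[0,42]: [(0, 0) (59, 0) (59, 42) (0, 42)]
2. ⊥bis P1·P0 via (36.05,29.94): [(0, 6.1097) (0, 0) (59, 0) (59, 42) (54.2941, 42)]  |A|=1503.6837
3. ⊥bis P1·P2 via (44.145,24.555): [(34.4749, 28.8988) (0, 6.1097) (0, 0) (59, 0) (59, 17.8821)]  |A|=1177.1106
4. ⊥bis P1·P3 via (46.645,19.415): [(47.5263, 23.0361) (34.4749, 28.8988) (0, 6.1097) (0, 0) (41.92, 0)]  |A|=877.7952
5. canonical 5-gon: [(47.5263, 23.0361) (34.4749, 28.8988) (0, 6.1097) (0, 0) (41.92, 0)]
6. shoelace: 877.7952

Area of P1's cell: 877.7952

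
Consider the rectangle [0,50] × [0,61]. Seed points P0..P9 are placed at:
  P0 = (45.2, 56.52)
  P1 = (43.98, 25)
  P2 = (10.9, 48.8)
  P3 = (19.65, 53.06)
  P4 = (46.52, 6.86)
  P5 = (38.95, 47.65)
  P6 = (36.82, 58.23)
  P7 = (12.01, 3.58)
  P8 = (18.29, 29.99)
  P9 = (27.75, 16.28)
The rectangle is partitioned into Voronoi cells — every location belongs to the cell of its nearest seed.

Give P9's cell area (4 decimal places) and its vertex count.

Area of P9's cell: 386.8036 (5 vertices)

1. box [0,50]×[0,61]: [(0, 0) (50, 0) (50, 61) (0, 61)]
2. ⊥bis P9·P0 via (36.475,36.4): [(0, 52.2173) (0, 0) (50, 0) (50, 30.5349)]  |A|=2068.8056
3. ⊥bis P9·P1 via (35.865,20.64): [(24.6401, 41.5322) (0, 52.2173) (0, 0) (46.9544, 0)]  |A|=1618.3795
4. ⊥bis P9·P2 via (19.325,32.54): [(27.2619, 36.6524) (0, 22.5269) (0, 0) (46.9544, 0)]  |A|=1167.5593
5. ⊥bis P9·P3 via (23.7,34.67): [(27.8375, 35.5812) (23.2406, 34.5688) (0, 22.5269) (0, 0) (46.9544, 0)]  |A|=1164.8058
6. ⊥bis P9·P4 via (37.135,11.57): [(38.8752, 15.0374) (27.8375, 35.5812) (23.2406, 34.5688) (0, 22.5269) (0, 0) (31.3284, 0)]  |A|=1047.319
7. ⊥bis P9·P5 via (33.35,31.965): [(38.8752, 15.0374) (28.9331, 33.542) (24.9825, 34.9524) (23.2406, 34.5688) (0, 22.5269) (0, 0) (31.3284, 0)]  |A|=1044.0636
8. ⊥bis P9·P6 via (32.285,37.255): [(38.8752, 15.0374) (28.9331, 33.542) (24.9825, 34.9524) (23.2406, 34.5688) (0, 22.5269) (0, 0) (31.3284, 0)]  |A|=1044.0636
9. ⊥bis P9·P7 via (19.88,9.93): [(38.8752, 15.0374) (28.9331, 33.542) (24.9825, 34.9524) (23.2406, 34.5688) (6.8516, 26.077) (27.8921, 0) (31.3284, 0)]  |A|=603.2193
10. ⊥bis P9·P8 via (23.02,23.135): [(38.8752, 15.0374) (31.413, 28.9262) (14.1588, 17.0207) (27.8921, 0) (31.3284, 0)]  |A|=386.8036
11. canonical 5-gon: [(38.8752, 15.0374) (31.413, 28.9262) (14.1588, 17.0207) (27.8921, 0) (31.3284, 0)]
12. shoelace: 386.8036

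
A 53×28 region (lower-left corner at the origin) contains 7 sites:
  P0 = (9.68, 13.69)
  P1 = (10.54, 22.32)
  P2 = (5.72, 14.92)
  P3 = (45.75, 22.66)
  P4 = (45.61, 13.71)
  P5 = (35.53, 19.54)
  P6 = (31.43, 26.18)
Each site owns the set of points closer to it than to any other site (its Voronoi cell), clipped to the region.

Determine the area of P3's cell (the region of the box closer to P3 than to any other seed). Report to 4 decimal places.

1. box [0,53]×[0,28]: [(0, 0) (53, 0) (53, 28) (0, 28)]
2. ⊥bis P3·P0 via (27.715,18.175): [(32.2348, 0) (53, 0) (53, 28) (25.2717, 28)]  |A|=678.9089
3. ⊥bis P3·P1 via (28.145,22.49): [(28.2057, 16.2017) (32.2348, 0) (53, 0) (53, 28) (28.0918, 28)]  |A|=662.2727
4. ⊥bis P3·P2 via (25.735,18.79): [(28.2057, 16.2017) (32.2348, 0) (53, 0) (53, 28) (28.0918, 28)]  |A|=662.2727
5. ⊥bis P3·P4 via (45.68,18.185): [(28.1839, 18.4587) (53, 18.0705) (53, 28) (28.0918, 28)]  |A|=242.0342
6. ⊥bis P3·P5 via (40.64,21.1): [(41.51, 18.2502) (53, 18.0705) (53, 28) (38.5335, 28)]  |A|=127.5674
7. ⊥bis P3·P6 via (38.59,24.42): [(39.0523, 26.3007) (41.51, 18.2502) (53, 18.0705) (53, 28) (39.47, 28)]  |A|=126.7717
8. canonical 5-gon: [(39.0523, 26.3007) (41.51, 18.2502) (53, 18.0705) (53, 28) (39.47, 28)]
9. shoelace: 126.7717

Area of P3's cell: 126.7717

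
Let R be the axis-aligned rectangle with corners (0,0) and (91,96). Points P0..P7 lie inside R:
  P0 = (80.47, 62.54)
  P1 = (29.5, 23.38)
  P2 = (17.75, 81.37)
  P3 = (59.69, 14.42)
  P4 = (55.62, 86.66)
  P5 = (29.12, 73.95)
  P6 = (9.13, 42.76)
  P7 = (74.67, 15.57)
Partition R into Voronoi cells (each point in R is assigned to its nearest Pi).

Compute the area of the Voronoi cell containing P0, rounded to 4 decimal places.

Area of P0's cell: 1472.1560

1. box [0,91]×[0,96]: [(0, 0) (91, 0) (91, 96) (0, 96)]
2. ⊥bis P0·P1 via (54.985,42.96): [(87.991, 0) (91, 0) (91, 96) (14.2346, 96)]  |A|=3829.1719
3. ⊥bis P0·P2 via (49.11,71.955): [(44.5016, 56.605) (87.991, 0) (91, 0) (91, 96) (56.3289, 96)]  |A|=3000.0214
4. ⊥bis P0·P3 via (70.08,38.48): [(44.5016, 56.605) (52.6411, 46.0108) (91, 29.446) (91, 96) (56.3289, 96)]  |A|=2366.0401
5. ⊥bis P0·P4 via (68.045,74.6): [(47.1866, 53.1103) (52.6411, 46.0108) (91, 29.446) (91, 96) (88.8163, 96)]  |A|=1595.7965
6. ⊥bis P0·P5 via (54.795,68.245): [(52.6925, 58.7829) (50.4797, 48.8241) (52.6411, 46.0108) (91, 29.446) (91, 96) (88.8163, 96)]  |A|=1574.6566
7. ⊥bis P0·P6 via (44.8,52.65): [(52.6925, 58.7829) (50.4797, 48.8241) (52.6411, 46.0108) (91, 29.446) (91, 96) (88.8163, 96)]  |A|=1574.6566
8. ⊥bis P0·P7 via (77.57,39.055): [(52.6925, 58.7829) (50.4797, 48.8241) (52.6411, 46.0108) (65.2158, 40.5805) (91, 37.3966) (91, 96) (88.8163, 96)]  |A|=1472.156
9. canonical 7-gon: [(52.6925, 58.7829) (50.4797, 48.8241) (52.6411, 46.0108) (65.2158, 40.5805) (91, 37.3966) (91, 96) (88.8163, 96)]
10. shoelace: 1472.156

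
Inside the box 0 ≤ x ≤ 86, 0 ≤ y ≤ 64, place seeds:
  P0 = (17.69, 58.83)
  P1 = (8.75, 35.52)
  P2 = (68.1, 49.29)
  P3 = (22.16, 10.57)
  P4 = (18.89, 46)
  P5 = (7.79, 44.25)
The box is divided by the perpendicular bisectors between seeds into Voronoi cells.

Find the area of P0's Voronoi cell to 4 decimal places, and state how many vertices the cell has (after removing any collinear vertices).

1. box [0,86]×[0,64]: [(0, 0) (86, 0) (86, 64) (0, 64)]
2. ⊥bis P0·P1 via (13.22,47.175): [(0, 52.2452) (86, 19.2619) (86, 64) (0, 64)]  |A|=2429.1918
3. ⊥bis P0·P2 via (42.895,54.06): [(0, 52.2452) (39.6721, 37.0299) (44.7761, 64) (0, 64)]  |A|=836.9761
4. ⊥bis P0·P3 via (19.925,34.7): [(0, 52.2452) (39.6721, 37.0299) (44.7761, 64) (0, 64)]  |A|=836.9761
5. ⊥bis P0·P4 via (18.29,52.415): [(0, 52.2452) (3.23, 51.0064) (43.0214, 54.7282) (44.7761, 64) (0, 64)]  |A|=491.0898
6. ⊥bis P0·P5 via (12.74,51.54): [(0, 60.1906) (12.2793, 51.8528) (43.0214, 54.7282) (44.7761, 64) (0, 64)]  |A|=435.3358
7. canonical 5-gon: [(0, 60.1906) (12.2793, 51.8528) (43.0214, 54.7282) (44.7761, 64) (0, 64)]
8. shoelace: 435.3358

Area of P0's cell: 435.3358 (5 vertices)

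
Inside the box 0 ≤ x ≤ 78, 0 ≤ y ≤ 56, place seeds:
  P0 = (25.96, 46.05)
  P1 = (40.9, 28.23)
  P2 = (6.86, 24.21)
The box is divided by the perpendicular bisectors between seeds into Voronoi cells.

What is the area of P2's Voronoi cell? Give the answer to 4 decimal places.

1. box [0,78]×[0,56]: [(0, 0) (78, 0) (78, 56) (0, 56)]
2. ⊥bis P2·P0 via (16.41,35.13): [(0, 49.4812) (0, 0) (56.5796, 0)]  |A|=1399.8141
3. ⊥bis P2·P1 via (23.88,26.22): [(23.5669, 28.871) (0, 49.4812) (0, 0) (26.9765, 0)]  |A|=972.479
4. canonical 4-gon: [(23.5669, 28.871) (0, 49.4812) (0, 0) (26.9765, 0)]
5. shoelace: 972.479

Area of P2's cell: 972.4790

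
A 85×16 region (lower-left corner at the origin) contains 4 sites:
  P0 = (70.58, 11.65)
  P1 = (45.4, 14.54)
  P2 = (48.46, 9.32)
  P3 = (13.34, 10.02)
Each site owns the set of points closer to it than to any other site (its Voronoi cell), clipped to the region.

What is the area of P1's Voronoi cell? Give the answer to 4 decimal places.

1. box [0,85]×[0,16]: [(0, 0) (85, 0) (85, 16) (0, 16)]
2. ⊥bis P1·P0 via (57.99,13.095): [(0, 0) (56.487, 0) (58.3234, 16) (0, 16)]  |A|=918.4837
3. ⊥bis P1·P2 via (46.93,11.93): [(0, 0) (26.5788, 0) (53.8729, 16) (0, 16)]  |A|=643.6141
4. ⊥bis P1·P3 via (29.37,12.28): [(30.7561, 2.4487) (53.8729, 16) (28.8455, 16)]  |A|=169.5766
5. canonical 3-gon: [(30.7561, 2.4487) (53.8729, 16) (28.8455, 16)]
6. shoelace: 169.5766

Area of P1's cell: 169.5766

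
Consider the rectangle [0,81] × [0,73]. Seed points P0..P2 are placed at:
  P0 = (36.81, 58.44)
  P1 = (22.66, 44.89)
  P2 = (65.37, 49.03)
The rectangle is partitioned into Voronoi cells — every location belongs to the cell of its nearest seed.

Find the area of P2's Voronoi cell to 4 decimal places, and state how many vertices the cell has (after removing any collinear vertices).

Area of P2's cell: 2327.7122 (5 vertices)

1. box [0,81]×[0,73]: [(0, 0) (81, 0) (81, 73) (0, 73)]
2. ⊥bis P2·P0 via (51.09,53.735): [(33.3853, 0) (81, 0) (81, 73) (57.4375, 73)]  |A|=2597.9692
3. ⊥bis P2·P1 via (44.015,46.96): [(45.1159, 35.6031) (48.567, 0) (81, 0) (81, 73) (57.4375, 73)]  |A|=2327.7122
4. canonical 5-gon: [(45.1159, 35.6031) (48.567, 0) (81, 0) (81, 73) (57.4375, 73)]
5. shoelace: 2327.7122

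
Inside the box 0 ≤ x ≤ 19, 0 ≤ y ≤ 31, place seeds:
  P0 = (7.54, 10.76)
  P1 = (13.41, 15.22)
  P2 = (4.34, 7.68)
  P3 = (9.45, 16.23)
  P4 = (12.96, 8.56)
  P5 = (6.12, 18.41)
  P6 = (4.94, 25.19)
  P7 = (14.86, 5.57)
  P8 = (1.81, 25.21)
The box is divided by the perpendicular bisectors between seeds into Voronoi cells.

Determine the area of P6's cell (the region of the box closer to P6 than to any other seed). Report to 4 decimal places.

Area of P6's cell: 113.5424

1. box [0,19]×[0,31]: [(0, 0) (19, 0) (19, 31) (0, 31)]
2. ⊥bis P6·P0 via (6.24,17.975): [(0, 16.8507) (19, 20.2741) (19, 31) (0, 31)]  |A|=236.3146
3. ⊥bis P6·P1 via (9.175,20.205): [(0, 16.8507) (6.6335, 18.0459) (19, 28.5518) (19, 31) (0, 31)]  |A|=185.1316
4. ⊥bis P6·P2 via (4.64,16.435): [(0, 16.8507) (6.6335, 18.0459) (19, 28.5518) (19, 31) (0, 31)]  |A|=185.1316
5. ⊥bis P6·P3 via (7.195,20.71): [(0, 17.0884) (13.5125, 23.8899) (19, 28.5518) (19, 31) (0, 31)]  |A|=168.2533
6. ⊥bis P6·P4 via (8.95,16.875): [(0, 17.0884) (13.5125, 23.8899) (19, 28.5518) (19, 31) (0, 31)]  |A|=168.2533
7. ⊥bis P6·P5 via (5.53,21.8): [(0, 20.8376) (11.3849, 22.819) (13.5125, 23.8899) (19, 28.5518) (19, 31) (0, 31)]  |A|=146.9114
8. ⊥bis P6·P7 via (9.9,15.38): [(0, 20.8376) (11.3849, 22.819) (13.5125, 23.8899) (19, 28.5518) (19, 31) (0, 31)]  |A|=146.9114
9. ⊥bis P6·P8 via (3.375,25.2): [(3.3509, 21.4207) (11.3849, 22.819) (13.5125, 23.8899) (19, 28.5518) (19, 31) (3.4121, 31)]  |A|=113.5424
10. canonical 6-gon: [(3.3509, 21.4207) (11.3849, 22.819) (13.5125, 23.8899) (19, 28.5518) (19, 31) (3.4121, 31)]
11. shoelace: 113.5424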